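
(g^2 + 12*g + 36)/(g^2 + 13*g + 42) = (g + 6)/(g + 7)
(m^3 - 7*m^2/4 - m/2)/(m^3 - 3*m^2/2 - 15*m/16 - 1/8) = 4*m/(4*m + 1)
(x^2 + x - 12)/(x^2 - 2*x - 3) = (x + 4)/(x + 1)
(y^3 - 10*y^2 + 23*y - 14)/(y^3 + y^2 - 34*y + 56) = (y^2 - 8*y + 7)/(y^2 + 3*y - 28)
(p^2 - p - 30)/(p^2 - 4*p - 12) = (p + 5)/(p + 2)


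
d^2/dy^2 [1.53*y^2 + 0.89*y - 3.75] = 3.06000000000000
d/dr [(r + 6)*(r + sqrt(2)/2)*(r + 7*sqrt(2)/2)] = 3*r^2 + 8*sqrt(2)*r + 12*r + 7/2 + 24*sqrt(2)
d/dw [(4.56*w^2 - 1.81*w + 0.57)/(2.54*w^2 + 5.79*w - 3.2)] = (30.9998*w^2 - 32.0796*w + 2.4917)/(6.4516*w^4 + 29.4132*w^3 + 17.2681*w^2 - 37.056*w + 10.24)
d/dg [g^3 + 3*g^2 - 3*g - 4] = 3*g^2 + 6*g - 3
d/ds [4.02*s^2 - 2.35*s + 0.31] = 8.04*s - 2.35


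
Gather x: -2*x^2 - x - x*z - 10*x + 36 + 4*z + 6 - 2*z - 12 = -2*x^2 + x*(-z - 11) + 2*z + 30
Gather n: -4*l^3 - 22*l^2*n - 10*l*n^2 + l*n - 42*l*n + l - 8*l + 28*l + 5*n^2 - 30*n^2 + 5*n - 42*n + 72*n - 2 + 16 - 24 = -4*l^3 + 21*l + n^2*(-10*l - 25) + n*(-22*l^2 - 41*l + 35) - 10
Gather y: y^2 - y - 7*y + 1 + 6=y^2 - 8*y + 7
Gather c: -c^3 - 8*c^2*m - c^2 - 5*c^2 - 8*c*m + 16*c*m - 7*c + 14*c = -c^3 + c^2*(-8*m - 6) + c*(8*m + 7)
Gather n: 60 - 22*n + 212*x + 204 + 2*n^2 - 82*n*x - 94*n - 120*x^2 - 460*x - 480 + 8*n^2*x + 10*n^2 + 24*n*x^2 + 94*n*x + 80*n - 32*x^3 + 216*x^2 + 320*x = n^2*(8*x + 12) + n*(24*x^2 + 12*x - 36) - 32*x^3 + 96*x^2 + 72*x - 216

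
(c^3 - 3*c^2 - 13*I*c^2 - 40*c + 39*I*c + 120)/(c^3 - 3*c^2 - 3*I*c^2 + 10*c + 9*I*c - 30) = (c - 8*I)/(c + 2*I)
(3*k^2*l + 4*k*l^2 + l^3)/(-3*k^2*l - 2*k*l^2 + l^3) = (-3*k - l)/(3*k - l)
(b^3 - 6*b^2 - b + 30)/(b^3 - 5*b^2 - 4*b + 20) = (b - 3)/(b - 2)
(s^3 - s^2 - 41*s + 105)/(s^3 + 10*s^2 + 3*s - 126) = (s - 5)/(s + 6)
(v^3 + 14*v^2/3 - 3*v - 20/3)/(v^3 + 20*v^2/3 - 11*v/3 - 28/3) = (v + 5)/(v + 7)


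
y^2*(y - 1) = y^3 - y^2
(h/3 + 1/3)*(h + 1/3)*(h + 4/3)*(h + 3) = h^4/3 + 17*h^3/9 + 91*h^2/27 + 61*h/27 + 4/9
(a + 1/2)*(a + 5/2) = a^2 + 3*a + 5/4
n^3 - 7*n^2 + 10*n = n*(n - 5)*(n - 2)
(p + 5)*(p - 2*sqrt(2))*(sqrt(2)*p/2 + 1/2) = sqrt(2)*p^3/2 - 3*p^2/2 + 5*sqrt(2)*p^2/2 - 15*p/2 - sqrt(2)*p - 5*sqrt(2)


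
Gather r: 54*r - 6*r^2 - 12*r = -6*r^2 + 42*r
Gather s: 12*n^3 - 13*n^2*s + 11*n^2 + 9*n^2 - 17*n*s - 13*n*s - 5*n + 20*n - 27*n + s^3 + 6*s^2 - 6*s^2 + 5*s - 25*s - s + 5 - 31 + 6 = 12*n^3 + 20*n^2 - 12*n + s^3 + s*(-13*n^2 - 30*n - 21) - 20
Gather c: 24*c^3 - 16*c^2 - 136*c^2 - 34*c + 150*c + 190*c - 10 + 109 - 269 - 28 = 24*c^3 - 152*c^2 + 306*c - 198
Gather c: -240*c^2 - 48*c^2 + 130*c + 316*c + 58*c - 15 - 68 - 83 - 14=-288*c^2 + 504*c - 180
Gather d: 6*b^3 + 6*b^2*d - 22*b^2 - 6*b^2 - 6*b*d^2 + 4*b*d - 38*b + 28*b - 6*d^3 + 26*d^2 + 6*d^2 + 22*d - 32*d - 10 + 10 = 6*b^3 - 28*b^2 - 10*b - 6*d^3 + d^2*(32 - 6*b) + d*(6*b^2 + 4*b - 10)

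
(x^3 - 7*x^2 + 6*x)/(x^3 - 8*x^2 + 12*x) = (x - 1)/(x - 2)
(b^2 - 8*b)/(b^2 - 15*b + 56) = b/(b - 7)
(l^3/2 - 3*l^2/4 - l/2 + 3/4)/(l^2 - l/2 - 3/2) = l/2 - 1/2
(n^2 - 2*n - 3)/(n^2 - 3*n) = (n + 1)/n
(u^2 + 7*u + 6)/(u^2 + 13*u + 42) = (u + 1)/(u + 7)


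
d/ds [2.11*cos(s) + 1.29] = -2.11*sin(s)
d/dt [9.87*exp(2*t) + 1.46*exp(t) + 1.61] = (19.74*exp(t) + 1.46)*exp(t)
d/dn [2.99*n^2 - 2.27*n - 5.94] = 5.98*n - 2.27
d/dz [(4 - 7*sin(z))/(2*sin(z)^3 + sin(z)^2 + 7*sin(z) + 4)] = (28*sin(z)^3 - 17*sin(z)^2 - 8*sin(z) - 56)*cos(z)/(2*sin(z)^3 + sin(z)^2 + 7*sin(z) + 4)^2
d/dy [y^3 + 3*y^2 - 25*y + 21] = 3*y^2 + 6*y - 25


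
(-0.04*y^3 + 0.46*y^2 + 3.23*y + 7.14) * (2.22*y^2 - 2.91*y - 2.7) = -0.0888*y^5 + 1.1376*y^4 + 5.94*y^3 + 5.2095*y^2 - 29.4984*y - 19.278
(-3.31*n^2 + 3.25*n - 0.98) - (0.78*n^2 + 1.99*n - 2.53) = -4.09*n^2 + 1.26*n + 1.55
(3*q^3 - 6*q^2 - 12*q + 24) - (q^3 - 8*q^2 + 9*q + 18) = 2*q^3 + 2*q^2 - 21*q + 6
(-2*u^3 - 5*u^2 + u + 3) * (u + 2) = -2*u^4 - 9*u^3 - 9*u^2 + 5*u + 6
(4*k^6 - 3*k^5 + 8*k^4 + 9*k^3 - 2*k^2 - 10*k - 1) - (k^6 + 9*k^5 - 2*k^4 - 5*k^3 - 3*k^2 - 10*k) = 3*k^6 - 12*k^5 + 10*k^4 + 14*k^3 + k^2 - 1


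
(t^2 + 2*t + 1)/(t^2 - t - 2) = (t + 1)/(t - 2)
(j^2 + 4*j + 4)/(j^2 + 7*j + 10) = (j + 2)/(j + 5)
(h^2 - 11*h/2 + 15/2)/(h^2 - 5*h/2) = (h - 3)/h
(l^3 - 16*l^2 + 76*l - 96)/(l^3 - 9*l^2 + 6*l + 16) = (l - 6)/(l + 1)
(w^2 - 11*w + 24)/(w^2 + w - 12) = (w - 8)/(w + 4)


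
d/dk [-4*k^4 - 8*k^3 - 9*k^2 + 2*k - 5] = -16*k^3 - 24*k^2 - 18*k + 2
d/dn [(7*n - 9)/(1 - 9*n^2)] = (63*n^2 - 162*n + 7)/(81*n^4 - 18*n^2 + 1)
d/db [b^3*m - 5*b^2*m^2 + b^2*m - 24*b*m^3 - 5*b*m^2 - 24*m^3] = m*(3*b^2 - 10*b*m + 2*b - 24*m^2 - 5*m)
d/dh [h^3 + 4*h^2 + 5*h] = 3*h^2 + 8*h + 5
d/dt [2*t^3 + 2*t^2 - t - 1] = 6*t^2 + 4*t - 1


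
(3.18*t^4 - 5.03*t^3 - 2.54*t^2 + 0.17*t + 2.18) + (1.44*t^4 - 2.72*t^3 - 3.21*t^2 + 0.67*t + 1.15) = 4.62*t^4 - 7.75*t^3 - 5.75*t^2 + 0.84*t + 3.33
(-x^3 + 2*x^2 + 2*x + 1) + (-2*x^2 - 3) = -x^3 + 2*x - 2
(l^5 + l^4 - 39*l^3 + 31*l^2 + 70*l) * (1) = l^5 + l^4 - 39*l^3 + 31*l^2 + 70*l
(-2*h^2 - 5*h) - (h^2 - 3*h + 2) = -3*h^2 - 2*h - 2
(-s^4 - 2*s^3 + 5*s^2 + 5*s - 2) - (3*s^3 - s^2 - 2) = -s^4 - 5*s^3 + 6*s^2 + 5*s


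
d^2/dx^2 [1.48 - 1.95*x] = 0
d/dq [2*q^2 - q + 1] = 4*q - 1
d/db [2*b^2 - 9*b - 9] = 4*b - 9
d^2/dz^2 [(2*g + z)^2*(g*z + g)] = 2*g*(4*g + 3*z + 1)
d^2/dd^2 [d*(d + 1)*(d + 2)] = 6*d + 6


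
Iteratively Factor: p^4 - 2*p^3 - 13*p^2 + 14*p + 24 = (p + 3)*(p^3 - 5*p^2 + 2*p + 8) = (p + 1)*(p + 3)*(p^2 - 6*p + 8) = (p - 2)*(p + 1)*(p + 3)*(p - 4)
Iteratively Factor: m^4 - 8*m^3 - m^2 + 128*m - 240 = (m + 4)*(m^3 - 12*m^2 + 47*m - 60) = (m - 3)*(m + 4)*(m^2 - 9*m + 20) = (m - 4)*(m - 3)*(m + 4)*(m - 5)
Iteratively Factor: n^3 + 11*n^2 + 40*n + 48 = (n + 4)*(n^2 + 7*n + 12) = (n + 4)^2*(n + 3)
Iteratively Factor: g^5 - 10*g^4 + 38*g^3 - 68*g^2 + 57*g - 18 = (g - 3)*(g^4 - 7*g^3 + 17*g^2 - 17*g + 6) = (g - 3)*(g - 1)*(g^3 - 6*g^2 + 11*g - 6) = (g - 3)^2*(g - 1)*(g^2 - 3*g + 2) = (g - 3)^2*(g - 1)^2*(g - 2)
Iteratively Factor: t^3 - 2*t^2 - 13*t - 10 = (t + 2)*(t^2 - 4*t - 5) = (t - 5)*(t + 2)*(t + 1)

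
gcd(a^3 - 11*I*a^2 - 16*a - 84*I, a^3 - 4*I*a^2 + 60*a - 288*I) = a - 6*I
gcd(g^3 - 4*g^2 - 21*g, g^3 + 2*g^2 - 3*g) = g^2 + 3*g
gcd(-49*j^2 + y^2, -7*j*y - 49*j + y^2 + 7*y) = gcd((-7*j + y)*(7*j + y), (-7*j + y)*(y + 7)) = -7*j + y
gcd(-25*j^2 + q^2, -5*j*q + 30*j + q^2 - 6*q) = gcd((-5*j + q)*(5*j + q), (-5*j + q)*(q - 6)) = -5*j + q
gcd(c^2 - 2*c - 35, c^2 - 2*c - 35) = c^2 - 2*c - 35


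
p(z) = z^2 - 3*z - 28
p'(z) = 2*z - 3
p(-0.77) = -25.10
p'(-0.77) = -4.54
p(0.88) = -29.87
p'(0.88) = -1.24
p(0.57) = -29.39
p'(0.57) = -1.86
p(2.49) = -29.27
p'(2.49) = 1.98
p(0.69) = -29.59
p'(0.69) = -1.62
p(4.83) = -19.16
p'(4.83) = 6.66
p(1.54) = -30.25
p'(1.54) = 0.08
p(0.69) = -29.59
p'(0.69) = -1.62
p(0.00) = -28.00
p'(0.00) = -3.00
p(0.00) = -28.00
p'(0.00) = -3.00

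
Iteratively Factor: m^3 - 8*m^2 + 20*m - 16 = (m - 4)*(m^2 - 4*m + 4) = (m - 4)*(m - 2)*(m - 2)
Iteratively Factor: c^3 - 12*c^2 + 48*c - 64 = (c - 4)*(c^2 - 8*c + 16) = (c - 4)^2*(c - 4)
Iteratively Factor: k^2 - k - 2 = (k - 2)*(k + 1)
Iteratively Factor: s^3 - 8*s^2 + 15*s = (s - 5)*(s^2 - 3*s) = (s - 5)*(s - 3)*(s)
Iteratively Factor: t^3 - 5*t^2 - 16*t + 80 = (t - 5)*(t^2 - 16) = (t - 5)*(t + 4)*(t - 4)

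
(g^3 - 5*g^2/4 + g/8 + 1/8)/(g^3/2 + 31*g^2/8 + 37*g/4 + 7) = (8*g^3 - 10*g^2 + g + 1)/(4*g^3 + 31*g^2 + 74*g + 56)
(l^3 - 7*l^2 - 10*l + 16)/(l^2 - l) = l - 6 - 16/l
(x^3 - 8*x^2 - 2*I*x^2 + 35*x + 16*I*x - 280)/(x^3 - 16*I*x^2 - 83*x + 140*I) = (x^2 + x*(-8 + 5*I) - 40*I)/(x^2 - 9*I*x - 20)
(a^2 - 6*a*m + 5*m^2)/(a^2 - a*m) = (a - 5*m)/a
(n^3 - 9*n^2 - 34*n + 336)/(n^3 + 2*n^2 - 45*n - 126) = (n - 8)/(n + 3)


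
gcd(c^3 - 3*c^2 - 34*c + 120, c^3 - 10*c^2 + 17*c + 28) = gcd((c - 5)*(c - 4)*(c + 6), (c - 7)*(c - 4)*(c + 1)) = c - 4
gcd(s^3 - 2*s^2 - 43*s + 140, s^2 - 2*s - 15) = s - 5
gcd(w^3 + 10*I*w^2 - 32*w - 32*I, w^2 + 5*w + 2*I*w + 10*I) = w + 2*I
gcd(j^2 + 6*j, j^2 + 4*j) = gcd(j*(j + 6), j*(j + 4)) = j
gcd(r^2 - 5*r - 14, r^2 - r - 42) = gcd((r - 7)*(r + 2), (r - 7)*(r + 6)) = r - 7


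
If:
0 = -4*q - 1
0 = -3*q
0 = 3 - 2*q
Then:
No Solution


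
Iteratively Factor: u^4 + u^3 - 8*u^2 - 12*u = (u)*(u^3 + u^2 - 8*u - 12) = u*(u + 2)*(u^2 - u - 6) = u*(u - 3)*(u + 2)*(u + 2)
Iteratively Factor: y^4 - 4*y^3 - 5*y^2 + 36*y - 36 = (y - 3)*(y^3 - y^2 - 8*y + 12) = (y - 3)*(y - 2)*(y^2 + y - 6) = (y - 3)*(y - 2)*(y + 3)*(y - 2)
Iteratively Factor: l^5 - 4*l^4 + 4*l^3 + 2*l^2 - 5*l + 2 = (l - 1)*(l^4 - 3*l^3 + l^2 + 3*l - 2) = (l - 2)*(l - 1)*(l^3 - l^2 - l + 1) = (l - 2)*(l - 1)*(l + 1)*(l^2 - 2*l + 1) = (l - 2)*(l - 1)^2*(l + 1)*(l - 1)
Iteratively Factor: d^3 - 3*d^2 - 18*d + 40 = (d - 5)*(d^2 + 2*d - 8) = (d - 5)*(d + 4)*(d - 2)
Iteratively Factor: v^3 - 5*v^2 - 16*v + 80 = (v + 4)*(v^2 - 9*v + 20) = (v - 4)*(v + 4)*(v - 5)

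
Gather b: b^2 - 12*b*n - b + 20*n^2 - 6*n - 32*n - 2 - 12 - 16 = b^2 + b*(-12*n - 1) + 20*n^2 - 38*n - 30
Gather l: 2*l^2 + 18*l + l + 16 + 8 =2*l^2 + 19*l + 24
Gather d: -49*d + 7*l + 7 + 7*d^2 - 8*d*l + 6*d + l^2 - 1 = 7*d^2 + d*(-8*l - 43) + l^2 + 7*l + 6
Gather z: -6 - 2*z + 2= -2*z - 4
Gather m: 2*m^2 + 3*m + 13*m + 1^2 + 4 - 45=2*m^2 + 16*m - 40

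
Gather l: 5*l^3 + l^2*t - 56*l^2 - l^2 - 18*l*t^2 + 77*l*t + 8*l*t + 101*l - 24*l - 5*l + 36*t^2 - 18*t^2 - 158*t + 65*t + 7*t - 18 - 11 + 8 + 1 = 5*l^3 + l^2*(t - 57) + l*(-18*t^2 + 85*t + 72) + 18*t^2 - 86*t - 20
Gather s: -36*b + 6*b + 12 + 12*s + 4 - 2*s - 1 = -30*b + 10*s + 15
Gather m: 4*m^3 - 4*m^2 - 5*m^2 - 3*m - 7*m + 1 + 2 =4*m^3 - 9*m^2 - 10*m + 3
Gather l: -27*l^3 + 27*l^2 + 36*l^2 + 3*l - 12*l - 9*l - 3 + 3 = -27*l^3 + 63*l^2 - 18*l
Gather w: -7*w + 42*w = 35*w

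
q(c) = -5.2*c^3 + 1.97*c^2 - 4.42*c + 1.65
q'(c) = -15.6*c^2 + 3.94*c - 4.42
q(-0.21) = 2.71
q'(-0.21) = -5.94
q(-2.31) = 86.47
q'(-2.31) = -96.76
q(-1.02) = 13.73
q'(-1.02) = -24.67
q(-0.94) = 11.86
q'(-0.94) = -21.91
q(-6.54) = 1569.39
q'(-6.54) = -697.42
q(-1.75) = 43.29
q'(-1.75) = -59.09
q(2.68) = -96.14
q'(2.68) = -105.91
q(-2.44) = 99.70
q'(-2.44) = -106.91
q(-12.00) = 9323.97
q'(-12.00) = -2298.10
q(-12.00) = 9323.97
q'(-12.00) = -2298.10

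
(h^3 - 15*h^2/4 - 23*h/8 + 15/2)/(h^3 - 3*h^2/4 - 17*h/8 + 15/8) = (h - 4)/(h - 1)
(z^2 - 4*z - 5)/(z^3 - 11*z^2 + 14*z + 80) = (z + 1)/(z^2 - 6*z - 16)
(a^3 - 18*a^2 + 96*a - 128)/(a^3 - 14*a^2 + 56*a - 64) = (a - 8)/(a - 4)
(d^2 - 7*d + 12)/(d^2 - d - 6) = (d - 4)/(d + 2)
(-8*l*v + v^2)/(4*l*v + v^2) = (-8*l + v)/(4*l + v)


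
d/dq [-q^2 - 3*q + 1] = -2*q - 3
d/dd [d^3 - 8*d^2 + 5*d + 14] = 3*d^2 - 16*d + 5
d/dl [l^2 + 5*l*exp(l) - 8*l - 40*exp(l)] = 5*l*exp(l) + 2*l - 35*exp(l) - 8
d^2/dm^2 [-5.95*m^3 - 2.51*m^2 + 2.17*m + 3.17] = -35.7*m - 5.02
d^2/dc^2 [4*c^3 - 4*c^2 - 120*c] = 24*c - 8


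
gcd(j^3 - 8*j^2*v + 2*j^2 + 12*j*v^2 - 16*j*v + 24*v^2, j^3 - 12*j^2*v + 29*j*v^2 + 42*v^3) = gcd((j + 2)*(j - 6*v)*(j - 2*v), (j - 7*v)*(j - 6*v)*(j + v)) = -j + 6*v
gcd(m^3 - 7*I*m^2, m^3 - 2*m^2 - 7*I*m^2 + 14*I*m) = m^2 - 7*I*m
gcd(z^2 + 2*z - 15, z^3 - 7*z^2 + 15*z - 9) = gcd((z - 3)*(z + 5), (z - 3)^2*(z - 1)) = z - 3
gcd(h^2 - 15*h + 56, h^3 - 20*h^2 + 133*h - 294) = h - 7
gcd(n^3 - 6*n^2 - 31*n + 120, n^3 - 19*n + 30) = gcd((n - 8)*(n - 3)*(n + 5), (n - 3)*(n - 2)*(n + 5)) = n^2 + 2*n - 15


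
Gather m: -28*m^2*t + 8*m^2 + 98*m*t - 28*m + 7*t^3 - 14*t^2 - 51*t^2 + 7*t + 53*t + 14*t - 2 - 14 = m^2*(8 - 28*t) + m*(98*t - 28) + 7*t^3 - 65*t^2 + 74*t - 16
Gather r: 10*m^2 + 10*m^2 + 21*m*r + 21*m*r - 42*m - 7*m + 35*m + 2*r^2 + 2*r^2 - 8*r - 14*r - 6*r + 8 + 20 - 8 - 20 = 20*m^2 - 14*m + 4*r^2 + r*(42*m - 28)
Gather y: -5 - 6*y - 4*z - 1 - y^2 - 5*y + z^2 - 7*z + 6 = -y^2 - 11*y + z^2 - 11*z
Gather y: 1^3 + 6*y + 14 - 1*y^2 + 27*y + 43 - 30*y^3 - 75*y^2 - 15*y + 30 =-30*y^3 - 76*y^2 + 18*y + 88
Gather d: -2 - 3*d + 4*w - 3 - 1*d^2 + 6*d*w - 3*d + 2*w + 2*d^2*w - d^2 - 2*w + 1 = d^2*(2*w - 2) + d*(6*w - 6) + 4*w - 4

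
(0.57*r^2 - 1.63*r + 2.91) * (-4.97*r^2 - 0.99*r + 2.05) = -2.8329*r^4 + 7.5368*r^3 - 11.6805*r^2 - 6.2224*r + 5.9655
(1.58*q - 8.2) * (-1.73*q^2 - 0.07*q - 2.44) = -2.7334*q^3 + 14.0754*q^2 - 3.2812*q + 20.008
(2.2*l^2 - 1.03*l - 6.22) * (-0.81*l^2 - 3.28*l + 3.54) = -1.782*l^4 - 6.3817*l^3 + 16.2046*l^2 + 16.7554*l - 22.0188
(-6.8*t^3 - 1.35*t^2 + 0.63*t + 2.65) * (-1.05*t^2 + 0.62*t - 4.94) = 7.14*t^5 - 2.7985*t^4 + 32.0935*t^3 + 4.2771*t^2 - 1.4692*t - 13.091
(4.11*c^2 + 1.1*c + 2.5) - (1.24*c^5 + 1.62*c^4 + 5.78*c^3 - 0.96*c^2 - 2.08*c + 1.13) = -1.24*c^5 - 1.62*c^4 - 5.78*c^3 + 5.07*c^2 + 3.18*c + 1.37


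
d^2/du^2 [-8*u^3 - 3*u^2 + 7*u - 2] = -48*u - 6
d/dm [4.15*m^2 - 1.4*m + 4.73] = 8.3*m - 1.4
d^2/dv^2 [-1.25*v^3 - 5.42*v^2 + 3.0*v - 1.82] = -7.5*v - 10.84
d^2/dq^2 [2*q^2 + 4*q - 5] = 4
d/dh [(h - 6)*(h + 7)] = 2*h + 1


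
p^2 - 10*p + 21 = (p - 7)*(p - 3)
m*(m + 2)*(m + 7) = m^3 + 9*m^2 + 14*m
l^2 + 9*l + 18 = (l + 3)*(l + 6)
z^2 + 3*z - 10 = (z - 2)*(z + 5)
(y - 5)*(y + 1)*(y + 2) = y^3 - 2*y^2 - 13*y - 10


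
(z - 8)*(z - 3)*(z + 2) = z^3 - 9*z^2 + 2*z + 48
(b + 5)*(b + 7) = b^2 + 12*b + 35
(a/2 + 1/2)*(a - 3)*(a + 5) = a^3/2 + 3*a^2/2 - 13*a/2 - 15/2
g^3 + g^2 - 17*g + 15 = (g - 3)*(g - 1)*(g + 5)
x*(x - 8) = x^2 - 8*x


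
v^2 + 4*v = v*(v + 4)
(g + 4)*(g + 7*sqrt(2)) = g^2 + 4*g + 7*sqrt(2)*g + 28*sqrt(2)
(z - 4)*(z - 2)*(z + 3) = z^3 - 3*z^2 - 10*z + 24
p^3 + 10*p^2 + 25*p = p*(p + 5)^2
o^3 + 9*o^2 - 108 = (o - 3)*(o + 6)^2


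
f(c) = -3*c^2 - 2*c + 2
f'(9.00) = -56.00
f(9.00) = -259.00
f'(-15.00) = 88.00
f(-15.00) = -643.00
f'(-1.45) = 6.70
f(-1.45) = -1.41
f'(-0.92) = 3.52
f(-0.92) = 1.30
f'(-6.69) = 38.14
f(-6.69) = -118.89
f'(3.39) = -22.34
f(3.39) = -39.26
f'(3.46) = -22.76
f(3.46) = -40.83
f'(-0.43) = 0.58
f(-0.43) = 2.31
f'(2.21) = -15.26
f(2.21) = -17.07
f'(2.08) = -14.48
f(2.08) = -15.14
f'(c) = -6*c - 2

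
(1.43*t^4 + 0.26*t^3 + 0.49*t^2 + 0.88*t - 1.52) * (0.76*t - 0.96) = 1.0868*t^5 - 1.1752*t^4 + 0.1228*t^3 + 0.1984*t^2 - 2.0*t + 1.4592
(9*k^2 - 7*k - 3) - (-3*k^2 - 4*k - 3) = 12*k^2 - 3*k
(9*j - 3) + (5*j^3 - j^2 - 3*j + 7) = 5*j^3 - j^2 + 6*j + 4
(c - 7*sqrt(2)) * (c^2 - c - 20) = c^3 - 7*sqrt(2)*c^2 - c^2 - 20*c + 7*sqrt(2)*c + 140*sqrt(2)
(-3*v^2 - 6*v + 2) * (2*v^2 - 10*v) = -6*v^4 + 18*v^3 + 64*v^2 - 20*v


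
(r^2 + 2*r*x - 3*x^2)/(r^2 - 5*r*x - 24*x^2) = (-r + x)/(-r + 8*x)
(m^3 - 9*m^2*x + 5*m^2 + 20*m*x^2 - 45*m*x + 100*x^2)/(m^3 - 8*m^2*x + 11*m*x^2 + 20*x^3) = (m + 5)/(m + x)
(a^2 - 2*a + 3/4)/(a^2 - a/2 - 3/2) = (a - 1/2)/(a + 1)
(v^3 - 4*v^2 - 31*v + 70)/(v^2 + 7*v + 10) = (v^2 - 9*v + 14)/(v + 2)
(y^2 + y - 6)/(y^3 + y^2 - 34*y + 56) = (y + 3)/(y^2 + 3*y - 28)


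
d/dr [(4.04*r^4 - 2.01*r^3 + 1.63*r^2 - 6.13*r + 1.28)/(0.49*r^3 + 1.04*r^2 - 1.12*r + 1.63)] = (1.9796*r^6 + 8.4032*r^5 - 16.4635*r^4 + 36.8506*r^3 - 7.1609*r^2 + 2.6514*r - 8.5583)/(0.2401*r^6 + 1.0192*r^5 - 0.016*r^4 - 0.7322*r^3 + 4.6448*r^2 - 3.6512*r + 2.6569)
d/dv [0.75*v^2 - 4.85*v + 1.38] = 1.5*v - 4.85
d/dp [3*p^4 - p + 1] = 12*p^3 - 1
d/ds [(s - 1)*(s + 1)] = 2*s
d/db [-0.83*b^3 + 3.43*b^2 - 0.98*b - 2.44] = -2.49*b^2 + 6.86*b - 0.98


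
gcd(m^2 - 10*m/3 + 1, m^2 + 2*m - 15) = m - 3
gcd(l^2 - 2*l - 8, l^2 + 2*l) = l + 2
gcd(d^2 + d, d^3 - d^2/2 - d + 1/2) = d + 1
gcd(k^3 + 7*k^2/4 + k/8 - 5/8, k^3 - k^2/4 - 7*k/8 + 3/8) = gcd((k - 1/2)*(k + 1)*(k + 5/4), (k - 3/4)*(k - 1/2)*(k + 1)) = k^2 + k/2 - 1/2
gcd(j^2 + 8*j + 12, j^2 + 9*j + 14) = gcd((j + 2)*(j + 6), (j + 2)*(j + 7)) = j + 2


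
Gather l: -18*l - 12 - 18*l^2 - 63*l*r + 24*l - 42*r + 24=-18*l^2 + l*(6 - 63*r) - 42*r + 12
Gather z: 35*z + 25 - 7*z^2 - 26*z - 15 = -7*z^2 + 9*z + 10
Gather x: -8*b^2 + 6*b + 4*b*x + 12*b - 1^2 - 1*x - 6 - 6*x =-8*b^2 + 18*b + x*(4*b - 7) - 7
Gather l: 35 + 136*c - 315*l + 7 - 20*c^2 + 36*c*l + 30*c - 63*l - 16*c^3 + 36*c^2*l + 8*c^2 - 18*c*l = -16*c^3 - 12*c^2 + 166*c + l*(36*c^2 + 18*c - 378) + 42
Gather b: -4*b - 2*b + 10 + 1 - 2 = 9 - 6*b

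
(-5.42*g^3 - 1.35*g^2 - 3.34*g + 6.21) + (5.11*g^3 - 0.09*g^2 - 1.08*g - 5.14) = -0.31*g^3 - 1.44*g^2 - 4.42*g + 1.07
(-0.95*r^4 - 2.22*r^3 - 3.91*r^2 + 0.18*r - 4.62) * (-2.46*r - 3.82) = 2.337*r^5 + 9.0902*r^4 + 18.099*r^3 + 14.4934*r^2 + 10.6776*r + 17.6484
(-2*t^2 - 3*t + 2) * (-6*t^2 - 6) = 12*t^4 + 18*t^3 + 18*t - 12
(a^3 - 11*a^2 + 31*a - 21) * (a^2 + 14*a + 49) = a^5 + 3*a^4 - 74*a^3 - 126*a^2 + 1225*a - 1029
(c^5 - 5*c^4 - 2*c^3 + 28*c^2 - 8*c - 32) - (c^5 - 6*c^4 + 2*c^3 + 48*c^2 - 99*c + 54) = c^4 - 4*c^3 - 20*c^2 + 91*c - 86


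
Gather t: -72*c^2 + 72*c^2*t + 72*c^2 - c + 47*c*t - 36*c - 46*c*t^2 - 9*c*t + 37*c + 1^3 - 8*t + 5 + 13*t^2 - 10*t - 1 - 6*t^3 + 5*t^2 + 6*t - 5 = -6*t^3 + t^2*(18 - 46*c) + t*(72*c^2 + 38*c - 12)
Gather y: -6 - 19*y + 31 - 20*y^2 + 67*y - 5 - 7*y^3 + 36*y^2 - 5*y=-7*y^3 + 16*y^2 + 43*y + 20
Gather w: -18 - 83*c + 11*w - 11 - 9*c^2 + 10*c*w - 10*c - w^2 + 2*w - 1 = -9*c^2 - 93*c - w^2 + w*(10*c + 13) - 30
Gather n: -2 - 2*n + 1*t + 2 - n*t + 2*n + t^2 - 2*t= -n*t + t^2 - t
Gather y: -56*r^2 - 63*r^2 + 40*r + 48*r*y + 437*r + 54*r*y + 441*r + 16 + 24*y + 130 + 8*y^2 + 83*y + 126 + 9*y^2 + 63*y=-119*r^2 + 918*r + 17*y^2 + y*(102*r + 170) + 272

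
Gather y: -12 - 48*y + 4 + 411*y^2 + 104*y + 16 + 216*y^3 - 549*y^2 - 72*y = 216*y^3 - 138*y^2 - 16*y + 8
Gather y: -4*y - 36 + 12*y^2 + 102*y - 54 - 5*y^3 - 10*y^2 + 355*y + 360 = -5*y^3 + 2*y^2 + 453*y + 270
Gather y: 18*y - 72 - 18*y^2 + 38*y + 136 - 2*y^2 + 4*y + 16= -20*y^2 + 60*y + 80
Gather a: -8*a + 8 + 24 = 32 - 8*a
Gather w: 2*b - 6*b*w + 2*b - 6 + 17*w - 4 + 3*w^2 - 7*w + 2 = 4*b + 3*w^2 + w*(10 - 6*b) - 8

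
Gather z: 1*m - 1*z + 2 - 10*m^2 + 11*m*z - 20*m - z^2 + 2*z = -10*m^2 - 19*m - z^2 + z*(11*m + 1) + 2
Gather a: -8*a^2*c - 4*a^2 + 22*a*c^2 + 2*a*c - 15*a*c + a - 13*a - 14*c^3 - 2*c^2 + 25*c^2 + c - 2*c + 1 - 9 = a^2*(-8*c - 4) + a*(22*c^2 - 13*c - 12) - 14*c^3 + 23*c^2 - c - 8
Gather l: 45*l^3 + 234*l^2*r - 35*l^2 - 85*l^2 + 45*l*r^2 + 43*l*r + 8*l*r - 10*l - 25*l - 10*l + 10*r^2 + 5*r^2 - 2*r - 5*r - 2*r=45*l^3 + l^2*(234*r - 120) + l*(45*r^2 + 51*r - 45) + 15*r^2 - 9*r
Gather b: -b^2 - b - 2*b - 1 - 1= -b^2 - 3*b - 2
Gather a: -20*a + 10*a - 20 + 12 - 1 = -10*a - 9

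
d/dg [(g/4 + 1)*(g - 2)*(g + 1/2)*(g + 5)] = g^3 + 45*g^2/8 + 11*g/4 - 39/4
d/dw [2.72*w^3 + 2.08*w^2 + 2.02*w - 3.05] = 8.16*w^2 + 4.16*w + 2.02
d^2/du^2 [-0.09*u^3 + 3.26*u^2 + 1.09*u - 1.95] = 6.52 - 0.54*u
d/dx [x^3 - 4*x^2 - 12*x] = 3*x^2 - 8*x - 12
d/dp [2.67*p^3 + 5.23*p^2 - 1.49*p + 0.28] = 8.01*p^2 + 10.46*p - 1.49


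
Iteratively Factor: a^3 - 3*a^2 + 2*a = (a - 2)*(a^2 - a) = a*(a - 2)*(a - 1)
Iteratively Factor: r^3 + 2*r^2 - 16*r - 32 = (r + 2)*(r^2 - 16) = (r + 2)*(r + 4)*(r - 4)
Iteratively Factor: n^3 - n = (n)*(n^2 - 1) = n*(n + 1)*(n - 1)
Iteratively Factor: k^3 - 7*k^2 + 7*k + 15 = (k - 5)*(k^2 - 2*k - 3) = (k - 5)*(k + 1)*(k - 3)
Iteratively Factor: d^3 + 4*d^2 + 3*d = (d + 3)*(d^2 + d) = (d + 1)*(d + 3)*(d)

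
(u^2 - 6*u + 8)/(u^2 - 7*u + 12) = (u - 2)/(u - 3)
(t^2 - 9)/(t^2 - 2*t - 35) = (9 - t^2)/(-t^2 + 2*t + 35)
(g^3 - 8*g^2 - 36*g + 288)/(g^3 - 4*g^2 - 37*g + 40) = (g^2 - 36)/(g^2 + 4*g - 5)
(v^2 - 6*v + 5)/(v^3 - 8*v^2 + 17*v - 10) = 1/(v - 2)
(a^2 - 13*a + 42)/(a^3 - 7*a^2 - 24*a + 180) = (a - 7)/(a^2 - a - 30)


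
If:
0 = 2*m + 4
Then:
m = -2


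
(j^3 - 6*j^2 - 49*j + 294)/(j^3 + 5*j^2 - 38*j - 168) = (j - 7)/(j + 4)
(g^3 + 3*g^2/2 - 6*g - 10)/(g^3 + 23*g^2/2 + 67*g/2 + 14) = (2*g^3 + 3*g^2 - 12*g - 20)/(2*g^3 + 23*g^2 + 67*g + 28)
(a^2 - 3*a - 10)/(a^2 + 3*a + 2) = (a - 5)/(a + 1)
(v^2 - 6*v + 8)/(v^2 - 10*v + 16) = (v - 4)/(v - 8)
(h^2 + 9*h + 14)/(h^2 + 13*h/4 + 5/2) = 4*(h + 7)/(4*h + 5)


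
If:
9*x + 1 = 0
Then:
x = -1/9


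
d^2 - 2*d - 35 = (d - 7)*(d + 5)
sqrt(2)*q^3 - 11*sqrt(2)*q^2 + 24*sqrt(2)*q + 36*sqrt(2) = (q - 6)^2*(sqrt(2)*q + sqrt(2))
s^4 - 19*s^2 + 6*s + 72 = (s - 3)^2*(s + 2)*(s + 4)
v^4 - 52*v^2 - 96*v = v*(v - 8)*(v + 2)*(v + 6)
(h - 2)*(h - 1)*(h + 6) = h^3 + 3*h^2 - 16*h + 12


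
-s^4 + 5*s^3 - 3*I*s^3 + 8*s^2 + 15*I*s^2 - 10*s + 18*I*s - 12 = (s - 6)*(s + 2*I)*(-I*s + 1)*(-I*s - I)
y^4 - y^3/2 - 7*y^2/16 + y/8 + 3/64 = (y - 3/4)*(y - 1/2)*(y + 1/4)*(y + 1/2)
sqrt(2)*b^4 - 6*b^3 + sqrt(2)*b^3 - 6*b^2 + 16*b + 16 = (b - 2*sqrt(2))^2*(b + sqrt(2))*(sqrt(2)*b + sqrt(2))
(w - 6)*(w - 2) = w^2 - 8*w + 12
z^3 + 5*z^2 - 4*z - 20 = (z - 2)*(z + 2)*(z + 5)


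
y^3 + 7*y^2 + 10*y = y*(y + 2)*(y + 5)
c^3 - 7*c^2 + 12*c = c*(c - 4)*(c - 3)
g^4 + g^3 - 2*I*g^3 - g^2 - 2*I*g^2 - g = g*(g + 1)*(g - I)^2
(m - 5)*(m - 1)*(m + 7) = m^3 + m^2 - 37*m + 35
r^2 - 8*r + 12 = (r - 6)*(r - 2)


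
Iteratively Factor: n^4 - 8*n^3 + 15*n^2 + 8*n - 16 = (n - 1)*(n^3 - 7*n^2 + 8*n + 16) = (n - 4)*(n - 1)*(n^2 - 3*n - 4) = (n - 4)^2*(n - 1)*(n + 1)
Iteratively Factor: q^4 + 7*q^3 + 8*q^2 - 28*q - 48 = (q - 2)*(q^3 + 9*q^2 + 26*q + 24) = (q - 2)*(q + 3)*(q^2 + 6*q + 8) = (q - 2)*(q + 3)*(q + 4)*(q + 2)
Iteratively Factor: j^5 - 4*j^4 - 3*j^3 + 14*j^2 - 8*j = (j)*(j^4 - 4*j^3 - 3*j^2 + 14*j - 8) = j*(j + 2)*(j^3 - 6*j^2 + 9*j - 4) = j*(j - 1)*(j + 2)*(j^2 - 5*j + 4) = j*(j - 4)*(j - 1)*(j + 2)*(j - 1)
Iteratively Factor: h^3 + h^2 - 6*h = (h - 2)*(h^2 + 3*h) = (h - 2)*(h + 3)*(h)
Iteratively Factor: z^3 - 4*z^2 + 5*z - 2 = (z - 1)*(z^2 - 3*z + 2) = (z - 1)^2*(z - 2)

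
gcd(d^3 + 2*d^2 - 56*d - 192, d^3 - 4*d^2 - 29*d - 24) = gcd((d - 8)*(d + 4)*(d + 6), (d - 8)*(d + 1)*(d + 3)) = d - 8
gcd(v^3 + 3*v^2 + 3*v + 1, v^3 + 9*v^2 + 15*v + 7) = v^2 + 2*v + 1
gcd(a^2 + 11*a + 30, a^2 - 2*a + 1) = 1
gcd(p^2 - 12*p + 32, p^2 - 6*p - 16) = p - 8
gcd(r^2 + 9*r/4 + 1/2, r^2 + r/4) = r + 1/4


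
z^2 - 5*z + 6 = (z - 3)*(z - 2)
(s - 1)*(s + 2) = s^2 + s - 2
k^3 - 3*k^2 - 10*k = k*(k - 5)*(k + 2)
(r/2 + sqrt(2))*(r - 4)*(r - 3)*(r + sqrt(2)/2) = r^4/2 - 7*r^3/2 + 5*sqrt(2)*r^3/4 - 35*sqrt(2)*r^2/4 + 7*r^2 - 7*r + 15*sqrt(2)*r + 12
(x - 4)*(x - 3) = x^2 - 7*x + 12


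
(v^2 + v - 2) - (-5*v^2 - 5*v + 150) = 6*v^2 + 6*v - 152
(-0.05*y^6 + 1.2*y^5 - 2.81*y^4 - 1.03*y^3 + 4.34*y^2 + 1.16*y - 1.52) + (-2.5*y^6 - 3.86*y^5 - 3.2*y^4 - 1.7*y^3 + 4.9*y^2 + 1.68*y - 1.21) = -2.55*y^6 - 2.66*y^5 - 6.01*y^4 - 2.73*y^3 + 9.24*y^2 + 2.84*y - 2.73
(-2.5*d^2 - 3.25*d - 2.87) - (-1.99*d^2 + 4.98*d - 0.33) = -0.51*d^2 - 8.23*d - 2.54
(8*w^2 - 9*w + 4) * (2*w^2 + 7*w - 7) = 16*w^4 + 38*w^3 - 111*w^2 + 91*w - 28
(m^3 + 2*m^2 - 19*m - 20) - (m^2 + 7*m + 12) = m^3 + m^2 - 26*m - 32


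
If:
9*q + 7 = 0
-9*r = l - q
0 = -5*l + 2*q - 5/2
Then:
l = -73/90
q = -7/9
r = 1/270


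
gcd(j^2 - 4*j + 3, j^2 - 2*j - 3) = j - 3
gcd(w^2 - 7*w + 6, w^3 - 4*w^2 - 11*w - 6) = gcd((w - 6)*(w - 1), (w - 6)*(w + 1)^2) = w - 6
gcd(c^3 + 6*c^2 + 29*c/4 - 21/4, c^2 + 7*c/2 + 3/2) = c + 3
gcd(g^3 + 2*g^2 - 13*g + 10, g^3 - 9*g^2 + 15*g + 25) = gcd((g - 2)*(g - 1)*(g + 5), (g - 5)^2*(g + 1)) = 1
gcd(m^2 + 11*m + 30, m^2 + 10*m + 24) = m + 6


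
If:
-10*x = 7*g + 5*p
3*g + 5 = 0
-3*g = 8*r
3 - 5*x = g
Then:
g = -5/3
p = 7/15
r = 5/8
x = 14/15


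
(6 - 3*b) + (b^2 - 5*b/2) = b^2 - 11*b/2 + 6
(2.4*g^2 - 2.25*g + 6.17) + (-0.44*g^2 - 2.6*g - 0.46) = 1.96*g^2 - 4.85*g + 5.71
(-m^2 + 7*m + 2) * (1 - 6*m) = 6*m^3 - 43*m^2 - 5*m + 2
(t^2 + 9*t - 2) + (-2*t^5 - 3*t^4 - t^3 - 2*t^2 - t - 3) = -2*t^5 - 3*t^4 - t^3 - t^2 + 8*t - 5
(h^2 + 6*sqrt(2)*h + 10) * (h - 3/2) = h^3 - 3*h^2/2 + 6*sqrt(2)*h^2 - 9*sqrt(2)*h + 10*h - 15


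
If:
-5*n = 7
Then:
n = -7/5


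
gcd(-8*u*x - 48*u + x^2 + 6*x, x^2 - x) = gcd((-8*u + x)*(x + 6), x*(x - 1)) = 1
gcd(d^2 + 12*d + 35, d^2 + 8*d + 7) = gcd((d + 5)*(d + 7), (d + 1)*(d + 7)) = d + 7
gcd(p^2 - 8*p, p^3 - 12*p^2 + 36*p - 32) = p - 8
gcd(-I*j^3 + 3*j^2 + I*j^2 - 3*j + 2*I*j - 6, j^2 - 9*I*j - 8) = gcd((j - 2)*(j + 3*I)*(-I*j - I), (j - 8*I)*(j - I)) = 1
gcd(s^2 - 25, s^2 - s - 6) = 1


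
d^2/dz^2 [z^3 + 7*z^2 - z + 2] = 6*z + 14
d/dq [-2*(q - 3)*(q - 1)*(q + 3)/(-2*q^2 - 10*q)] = (q^4 + 10*q^3 + 4*q^2 - 18*q - 45)/(q^2*(q^2 + 10*q + 25))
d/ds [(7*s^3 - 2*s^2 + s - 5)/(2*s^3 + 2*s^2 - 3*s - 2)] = (18*s^4 - 46*s^3 - 8*s^2 + 28*s - 17)/(4*s^6 + 8*s^5 - 8*s^4 - 20*s^3 + s^2 + 12*s + 4)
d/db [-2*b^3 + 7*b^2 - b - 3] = -6*b^2 + 14*b - 1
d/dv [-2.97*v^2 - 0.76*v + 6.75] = -5.94*v - 0.76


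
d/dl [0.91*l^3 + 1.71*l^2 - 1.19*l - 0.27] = 2.73*l^2 + 3.42*l - 1.19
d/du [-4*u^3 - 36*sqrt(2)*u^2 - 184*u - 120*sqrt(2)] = -12*u^2 - 72*sqrt(2)*u - 184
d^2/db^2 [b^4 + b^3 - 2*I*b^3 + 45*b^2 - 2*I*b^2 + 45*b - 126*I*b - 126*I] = 12*b^2 + b*(6 - 12*I) + 90 - 4*I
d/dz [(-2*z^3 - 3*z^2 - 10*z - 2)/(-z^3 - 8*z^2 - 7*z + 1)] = (13*z^4 + 8*z^3 - 71*z^2 - 38*z - 24)/(z^6 + 16*z^5 + 78*z^4 + 110*z^3 + 33*z^2 - 14*z + 1)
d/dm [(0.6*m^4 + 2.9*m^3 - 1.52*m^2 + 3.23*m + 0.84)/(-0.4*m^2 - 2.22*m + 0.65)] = (-0.48*m^5 - 5.156*m^4 - 11.316*m^3 + 10.3214*m^2 - 1.304*m + 3.9643)/(0.16*m^4 + 1.776*m^3 + 4.4084*m^2 - 2.886*m + 0.4225)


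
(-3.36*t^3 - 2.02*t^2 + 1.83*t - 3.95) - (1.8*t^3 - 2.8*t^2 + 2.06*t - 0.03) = -5.16*t^3 + 0.78*t^2 - 0.23*t - 3.92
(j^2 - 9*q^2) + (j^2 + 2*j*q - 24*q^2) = 2*j^2 + 2*j*q - 33*q^2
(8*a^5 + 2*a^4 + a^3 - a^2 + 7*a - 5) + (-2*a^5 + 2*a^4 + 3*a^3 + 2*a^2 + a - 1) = 6*a^5 + 4*a^4 + 4*a^3 + a^2 + 8*a - 6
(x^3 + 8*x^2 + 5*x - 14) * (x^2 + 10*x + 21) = x^5 + 18*x^4 + 106*x^3 + 204*x^2 - 35*x - 294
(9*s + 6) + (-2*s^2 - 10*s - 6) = -2*s^2 - s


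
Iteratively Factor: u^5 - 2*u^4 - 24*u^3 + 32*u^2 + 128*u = (u - 4)*(u^4 + 2*u^3 - 16*u^2 - 32*u) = (u - 4)*(u + 2)*(u^3 - 16*u) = (u - 4)^2*(u + 2)*(u^2 + 4*u) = u*(u - 4)^2*(u + 2)*(u + 4)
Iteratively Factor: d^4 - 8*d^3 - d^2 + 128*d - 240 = (d - 3)*(d^3 - 5*d^2 - 16*d + 80) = (d - 4)*(d - 3)*(d^2 - d - 20) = (d - 5)*(d - 4)*(d - 3)*(d + 4)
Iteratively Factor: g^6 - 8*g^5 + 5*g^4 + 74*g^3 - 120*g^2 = (g)*(g^5 - 8*g^4 + 5*g^3 + 74*g^2 - 120*g) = g*(g - 4)*(g^4 - 4*g^3 - 11*g^2 + 30*g) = g*(g - 5)*(g - 4)*(g^3 + g^2 - 6*g) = g*(g - 5)*(g - 4)*(g + 3)*(g^2 - 2*g) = g*(g - 5)*(g - 4)*(g - 2)*(g + 3)*(g)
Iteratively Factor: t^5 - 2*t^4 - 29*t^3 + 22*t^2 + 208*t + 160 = (t - 4)*(t^4 + 2*t^3 - 21*t^2 - 62*t - 40) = (t - 4)*(t + 4)*(t^3 - 2*t^2 - 13*t - 10) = (t - 4)*(t + 1)*(t + 4)*(t^2 - 3*t - 10) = (t - 4)*(t + 1)*(t + 2)*(t + 4)*(t - 5)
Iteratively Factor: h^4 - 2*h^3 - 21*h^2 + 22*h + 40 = (h - 5)*(h^3 + 3*h^2 - 6*h - 8) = (h - 5)*(h + 4)*(h^2 - h - 2) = (h - 5)*(h - 2)*(h + 4)*(h + 1)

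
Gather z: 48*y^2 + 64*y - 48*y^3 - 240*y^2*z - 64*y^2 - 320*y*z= -48*y^3 - 16*y^2 + 64*y + z*(-240*y^2 - 320*y)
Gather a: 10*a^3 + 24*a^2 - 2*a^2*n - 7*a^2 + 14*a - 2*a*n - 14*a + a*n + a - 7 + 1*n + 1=10*a^3 + a^2*(17 - 2*n) + a*(1 - n) + n - 6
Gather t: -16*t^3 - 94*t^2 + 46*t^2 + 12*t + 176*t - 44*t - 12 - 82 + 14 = -16*t^3 - 48*t^2 + 144*t - 80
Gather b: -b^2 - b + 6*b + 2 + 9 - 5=-b^2 + 5*b + 6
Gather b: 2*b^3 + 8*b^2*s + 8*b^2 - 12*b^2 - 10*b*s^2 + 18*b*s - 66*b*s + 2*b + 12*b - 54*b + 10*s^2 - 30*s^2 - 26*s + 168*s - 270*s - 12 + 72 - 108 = 2*b^3 + b^2*(8*s - 4) + b*(-10*s^2 - 48*s - 40) - 20*s^2 - 128*s - 48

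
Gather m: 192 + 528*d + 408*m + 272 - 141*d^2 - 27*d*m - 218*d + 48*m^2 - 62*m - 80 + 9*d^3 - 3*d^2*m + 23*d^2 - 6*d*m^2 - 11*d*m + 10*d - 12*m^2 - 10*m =9*d^3 - 118*d^2 + 320*d + m^2*(36 - 6*d) + m*(-3*d^2 - 38*d + 336) + 384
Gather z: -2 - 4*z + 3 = 1 - 4*z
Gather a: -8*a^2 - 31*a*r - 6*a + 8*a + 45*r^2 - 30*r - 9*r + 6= -8*a^2 + a*(2 - 31*r) + 45*r^2 - 39*r + 6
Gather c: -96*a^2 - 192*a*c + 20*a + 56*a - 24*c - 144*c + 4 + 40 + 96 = -96*a^2 + 76*a + c*(-192*a - 168) + 140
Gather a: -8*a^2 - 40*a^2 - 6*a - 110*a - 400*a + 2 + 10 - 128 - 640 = -48*a^2 - 516*a - 756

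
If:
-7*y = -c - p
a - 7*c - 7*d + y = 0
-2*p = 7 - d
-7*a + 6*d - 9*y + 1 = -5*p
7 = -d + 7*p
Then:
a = 8277/575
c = -18466/1725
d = 63/5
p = 14/5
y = -1948/1725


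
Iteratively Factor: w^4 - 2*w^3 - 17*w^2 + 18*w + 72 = (w + 3)*(w^3 - 5*w^2 - 2*w + 24) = (w - 4)*(w + 3)*(w^2 - w - 6) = (w - 4)*(w - 3)*(w + 3)*(w + 2)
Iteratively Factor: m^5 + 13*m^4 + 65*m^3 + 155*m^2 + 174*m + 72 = (m + 4)*(m^4 + 9*m^3 + 29*m^2 + 39*m + 18) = (m + 1)*(m + 4)*(m^3 + 8*m^2 + 21*m + 18) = (m + 1)*(m + 3)*(m + 4)*(m^2 + 5*m + 6) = (m + 1)*(m + 3)^2*(m + 4)*(m + 2)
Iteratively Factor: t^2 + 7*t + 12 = (t + 3)*(t + 4)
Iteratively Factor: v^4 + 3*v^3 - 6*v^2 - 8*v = (v)*(v^3 + 3*v^2 - 6*v - 8) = v*(v + 1)*(v^2 + 2*v - 8) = v*(v + 1)*(v + 4)*(v - 2)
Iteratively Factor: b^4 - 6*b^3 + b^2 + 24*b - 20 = (b + 2)*(b^3 - 8*b^2 + 17*b - 10) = (b - 1)*(b + 2)*(b^2 - 7*b + 10) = (b - 5)*(b - 1)*(b + 2)*(b - 2)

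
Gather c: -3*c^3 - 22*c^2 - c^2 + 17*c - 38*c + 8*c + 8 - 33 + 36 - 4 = -3*c^3 - 23*c^2 - 13*c + 7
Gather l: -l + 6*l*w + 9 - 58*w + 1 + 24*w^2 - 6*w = l*(6*w - 1) + 24*w^2 - 64*w + 10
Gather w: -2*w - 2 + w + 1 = -w - 1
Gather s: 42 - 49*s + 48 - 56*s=90 - 105*s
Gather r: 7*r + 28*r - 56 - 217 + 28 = 35*r - 245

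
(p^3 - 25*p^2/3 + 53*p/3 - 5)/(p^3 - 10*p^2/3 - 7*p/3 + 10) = (3*p^2 - 16*p + 5)/(3*p^2 - p - 10)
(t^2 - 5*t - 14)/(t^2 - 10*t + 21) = (t + 2)/(t - 3)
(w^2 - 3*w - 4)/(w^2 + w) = (w - 4)/w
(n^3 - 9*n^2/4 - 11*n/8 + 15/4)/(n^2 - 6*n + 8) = (n^2 - n/4 - 15/8)/(n - 4)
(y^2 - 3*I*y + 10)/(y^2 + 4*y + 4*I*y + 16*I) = (y^2 - 3*I*y + 10)/(y^2 + 4*y*(1 + I) + 16*I)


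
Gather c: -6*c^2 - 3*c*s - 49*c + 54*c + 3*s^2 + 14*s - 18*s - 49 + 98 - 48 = -6*c^2 + c*(5 - 3*s) + 3*s^2 - 4*s + 1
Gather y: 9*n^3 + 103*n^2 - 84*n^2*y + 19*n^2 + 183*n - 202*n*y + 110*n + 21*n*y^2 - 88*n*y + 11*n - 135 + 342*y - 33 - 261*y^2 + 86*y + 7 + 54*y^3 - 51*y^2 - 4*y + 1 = 9*n^3 + 122*n^2 + 304*n + 54*y^3 + y^2*(21*n - 312) + y*(-84*n^2 - 290*n + 424) - 160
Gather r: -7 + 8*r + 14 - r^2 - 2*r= -r^2 + 6*r + 7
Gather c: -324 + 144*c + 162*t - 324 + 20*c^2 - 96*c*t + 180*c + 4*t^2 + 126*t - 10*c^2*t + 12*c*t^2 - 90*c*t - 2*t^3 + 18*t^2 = c^2*(20 - 10*t) + c*(12*t^2 - 186*t + 324) - 2*t^3 + 22*t^2 + 288*t - 648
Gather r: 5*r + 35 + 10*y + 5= 5*r + 10*y + 40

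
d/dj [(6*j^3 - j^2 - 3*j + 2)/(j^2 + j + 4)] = 2*(3*j^4 + 6*j^3 + 37*j^2 - 6*j - 7)/(j^4 + 2*j^3 + 9*j^2 + 8*j + 16)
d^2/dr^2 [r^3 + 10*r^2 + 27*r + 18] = 6*r + 20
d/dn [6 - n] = -1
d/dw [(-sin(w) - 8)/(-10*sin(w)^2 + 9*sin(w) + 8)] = (-10*sin(w)^2 - 160*sin(w) + 64)*cos(w)/(-10*sin(w)^2 + 9*sin(w) + 8)^2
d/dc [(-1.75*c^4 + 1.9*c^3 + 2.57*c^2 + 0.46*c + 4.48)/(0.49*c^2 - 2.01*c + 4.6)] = (-1.715*c^5 + 11.4835*c^4 - 39.838*c^3 + 20.8289*c^2 + 19.2536*c + 11.1208)/(0.2401*c^4 - 1.9698*c^3 + 8.5481*c^2 - 18.492*c + 21.16)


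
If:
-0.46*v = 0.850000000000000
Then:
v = -1.85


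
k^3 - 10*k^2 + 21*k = k*(k - 7)*(k - 3)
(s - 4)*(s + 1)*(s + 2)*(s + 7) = s^4 + 6*s^3 - 17*s^2 - 78*s - 56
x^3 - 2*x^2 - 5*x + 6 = (x - 3)*(x - 1)*(x + 2)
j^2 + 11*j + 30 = (j + 5)*(j + 6)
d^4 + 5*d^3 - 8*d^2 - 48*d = d*(d - 3)*(d + 4)^2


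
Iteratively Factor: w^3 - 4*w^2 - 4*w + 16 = (w - 2)*(w^2 - 2*w - 8) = (w - 2)*(w + 2)*(w - 4)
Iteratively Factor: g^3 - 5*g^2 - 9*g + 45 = (g - 3)*(g^2 - 2*g - 15) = (g - 3)*(g + 3)*(g - 5)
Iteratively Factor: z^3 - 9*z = (z + 3)*(z^2 - 3*z) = z*(z + 3)*(z - 3)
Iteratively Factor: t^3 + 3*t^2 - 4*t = (t)*(t^2 + 3*t - 4) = t*(t - 1)*(t + 4)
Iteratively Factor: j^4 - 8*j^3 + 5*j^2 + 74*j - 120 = (j + 3)*(j^3 - 11*j^2 + 38*j - 40) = (j - 4)*(j + 3)*(j^2 - 7*j + 10) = (j - 4)*(j - 2)*(j + 3)*(j - 5)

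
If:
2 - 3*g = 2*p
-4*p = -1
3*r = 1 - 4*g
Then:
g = 1/2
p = 1/4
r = -1/3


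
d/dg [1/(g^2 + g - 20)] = (-2*g - 1)/(g^2 + g - 20)^2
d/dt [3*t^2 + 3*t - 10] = 6*t + 3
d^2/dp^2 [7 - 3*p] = 0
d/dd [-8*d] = -8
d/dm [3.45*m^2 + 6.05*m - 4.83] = 6.9*m + 6.05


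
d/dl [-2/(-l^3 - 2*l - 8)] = 2*(-3*l^2 - 2)/(l^3 + 2*l + 8)^2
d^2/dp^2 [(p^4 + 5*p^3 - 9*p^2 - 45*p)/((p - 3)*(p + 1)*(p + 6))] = 4*(p^3 - 9*p^2 - 81*p - 171)/(p^6 + 21*p^5 + 165*p^4 + 595*p^3 + 990*p^2 + 756*p + 216)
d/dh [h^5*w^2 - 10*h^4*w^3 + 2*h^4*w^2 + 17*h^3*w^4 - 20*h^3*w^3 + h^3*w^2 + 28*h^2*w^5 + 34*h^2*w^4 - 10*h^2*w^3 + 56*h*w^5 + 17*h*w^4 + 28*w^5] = w^2*(5*h^4 - 40*h^3*w + 8*h^3 + 51*h^2*w^2 - 60*h^2*w + 3*h^2 + 56*h*w^3 + 68*h*w^2 - 20*h*w + 56*w^3 + 17*w^2)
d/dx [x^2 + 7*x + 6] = 2*x + 7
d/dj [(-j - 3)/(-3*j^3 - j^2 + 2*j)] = (j*(3*j^2 + j - 2) - (j + 3)*(9*j^2 + 2*j - 2))/(j^2*(3*j^2 + j - 2)^2)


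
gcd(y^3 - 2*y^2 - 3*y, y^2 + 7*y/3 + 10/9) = 1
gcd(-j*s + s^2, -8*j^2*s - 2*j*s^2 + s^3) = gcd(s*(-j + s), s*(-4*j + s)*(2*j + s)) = s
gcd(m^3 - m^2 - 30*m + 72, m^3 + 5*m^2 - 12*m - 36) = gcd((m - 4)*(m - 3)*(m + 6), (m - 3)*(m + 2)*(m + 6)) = m^2 + 3*m - 18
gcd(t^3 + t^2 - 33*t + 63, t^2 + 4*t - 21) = t^2 + 4*t - 21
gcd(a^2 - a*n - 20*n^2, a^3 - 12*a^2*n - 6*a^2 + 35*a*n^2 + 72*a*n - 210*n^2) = a - 5*n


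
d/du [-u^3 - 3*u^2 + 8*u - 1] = -3*u^2 - 6*u + 8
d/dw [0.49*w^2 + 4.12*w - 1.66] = 0.98*w + 4.12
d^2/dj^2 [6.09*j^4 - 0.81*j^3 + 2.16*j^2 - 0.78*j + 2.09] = 73.08*j^2 - 4.86*j + 4.32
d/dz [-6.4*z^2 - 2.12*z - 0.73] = -12.8*z - 2.12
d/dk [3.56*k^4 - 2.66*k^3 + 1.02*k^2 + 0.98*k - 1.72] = 14.24*k^3 - 7.98*k^2 + 2.04*k + 0.98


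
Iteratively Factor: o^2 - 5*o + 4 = (o - 1)*(o - 4)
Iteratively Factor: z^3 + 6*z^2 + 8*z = (z + 2)*(z^2 + 4*z) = (z + 2)*(z + 4)*(z)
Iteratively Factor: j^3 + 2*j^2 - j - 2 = (j - 1)*(j^2 + 3*j + 2) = (j - 1)*(j + 1)*(j + 2)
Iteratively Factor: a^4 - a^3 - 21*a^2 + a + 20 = (a - 5)*(a^3 + 4*a^2 - a - 4) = (a - 5)*(a - 1)*(a^2 + 5*a + 4) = (a - 5)*(a - 1)*(a + 1)*(a + 4)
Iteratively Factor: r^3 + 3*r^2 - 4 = (r - 1)*(r^2 + 4*r + 4) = (r - 1)*(r + 2)*(r + 2)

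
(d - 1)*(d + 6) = d^2 + 5*d - 6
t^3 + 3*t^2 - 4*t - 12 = (t - 2)*(t + 2)*(t + 3)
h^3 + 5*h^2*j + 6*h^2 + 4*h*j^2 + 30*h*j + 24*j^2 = (h + 6)*(h + j)*(h + 4*j)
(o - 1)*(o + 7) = o^2 + 6*o - 7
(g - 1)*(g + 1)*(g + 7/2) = g^3 + 7*g^2/2 - g - 7/2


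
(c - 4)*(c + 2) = c^2 - 2*c - 8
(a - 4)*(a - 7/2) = a^2 - 15*a/2 + 14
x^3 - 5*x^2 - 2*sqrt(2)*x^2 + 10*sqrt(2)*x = x*(x - 5)*(x - 2*sqrt(2))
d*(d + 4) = d^2 + 4*d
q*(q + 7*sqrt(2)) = q^2 + 7*sqrt(2)*q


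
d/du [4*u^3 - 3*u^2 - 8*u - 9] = 12*u^2 - 6*u - 8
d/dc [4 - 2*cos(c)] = 2*sin(c)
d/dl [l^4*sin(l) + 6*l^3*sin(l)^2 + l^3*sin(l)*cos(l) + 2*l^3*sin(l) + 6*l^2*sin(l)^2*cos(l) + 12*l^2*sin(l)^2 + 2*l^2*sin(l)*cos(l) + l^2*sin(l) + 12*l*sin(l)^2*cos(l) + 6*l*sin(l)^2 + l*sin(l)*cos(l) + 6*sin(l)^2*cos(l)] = l^4*cos(l) + 4*l^3*sin(l) + 6*l^3*sin(2*l) + 2*l^3*cos(l) + l^3*cos(2*l) + 9*l^2*sin(l)/2 + 27*l^2*sin(2*l)/2 + 9*l^2*sin(3*l)/2 + l^2*cos(l) - 7*l^2*cos(2*l) + 9*l^2 - l*sin(l) + 8*l*sin(2*l) + 9*l*sin(3*l) + 3*l*cos(l) - 11*l*cos(2*l) - 3*l*cos(3*l) + 12*l - 3*sin(l)/2 + sin(2*l)/2 + 9*sin(3*l)/2 + 3*cos(l) - 3*cos(2*l) - 3*cos(3*l) + 3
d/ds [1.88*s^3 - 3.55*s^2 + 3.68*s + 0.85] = 5.64*s^2 - 7.1*s + 3.68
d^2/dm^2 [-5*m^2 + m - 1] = -10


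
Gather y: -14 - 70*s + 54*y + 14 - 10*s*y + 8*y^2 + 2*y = -70*s + 8*y^2 + y*(56 - 10*s)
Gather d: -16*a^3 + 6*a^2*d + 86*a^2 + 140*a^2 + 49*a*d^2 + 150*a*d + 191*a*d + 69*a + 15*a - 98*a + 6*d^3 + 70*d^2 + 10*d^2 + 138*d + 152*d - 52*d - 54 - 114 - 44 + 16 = -16*a^3 + 226*a^2 - 14*a + 6*d^3 + d^2*(49*a + 80) + d*(6*a^2 + 341*a + 238) - 196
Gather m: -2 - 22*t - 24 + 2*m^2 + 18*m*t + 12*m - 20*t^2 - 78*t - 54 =2*m^2 + m*(18*t + 12) - 20*t^2 - 100*t - 80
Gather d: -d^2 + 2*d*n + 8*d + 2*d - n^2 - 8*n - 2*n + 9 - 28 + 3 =-d^2 + d*(2*n + 10) - n^2 - 10*n - 16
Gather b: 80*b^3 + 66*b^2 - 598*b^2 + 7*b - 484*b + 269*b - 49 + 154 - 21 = 80*b^3 - 532*b^2 - 208*b + 84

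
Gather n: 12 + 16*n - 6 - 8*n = 8*n + 6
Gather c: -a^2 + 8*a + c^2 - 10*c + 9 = -a^2 + 8*a + c^2 - 10*c + 9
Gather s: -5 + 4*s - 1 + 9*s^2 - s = 9*s^2 + 3*s - 6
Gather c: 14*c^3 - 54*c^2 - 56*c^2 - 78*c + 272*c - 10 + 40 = 14*c^3 - 110*c^2 + 194*c + 30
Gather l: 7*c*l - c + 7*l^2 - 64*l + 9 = -c + 7*l^2 + l*(7*c - 64) + 9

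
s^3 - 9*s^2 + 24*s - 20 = (s - 5)*(s - 2)^2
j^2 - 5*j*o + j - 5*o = (j + 1)*(j - 5*o)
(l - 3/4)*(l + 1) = l^2 + l/4 - 3/4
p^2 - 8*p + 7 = (p - 7)*(p - 1)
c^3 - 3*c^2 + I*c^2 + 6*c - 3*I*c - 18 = (c - 3)*(c - 2*I)*(c + 3*I)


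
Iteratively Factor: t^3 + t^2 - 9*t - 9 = (t - 3)*(t^2 + 4*t + 3) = (t - 3)*(t + 1)*(t + 3)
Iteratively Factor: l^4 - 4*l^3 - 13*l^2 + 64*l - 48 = (l - 4)*(l^3 - 13*l + 12) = (l - 4)*(l + 4)*(l^2 - 4*l + 3) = (l - 4)*(l - 1)*(l + 4)*(l - 3)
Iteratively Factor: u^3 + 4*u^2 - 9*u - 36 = (u + 3)*(u^2 + u - 12) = (u + 3)*(u + 4)*(u - 3)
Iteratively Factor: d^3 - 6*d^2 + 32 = (d - 4)*(d^2 - 2*d - 8) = (d - 4)^2*(d + 2)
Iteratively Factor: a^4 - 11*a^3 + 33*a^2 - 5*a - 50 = (a - 5)*(a^3 - 6*a^2 + 3*a + 10) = (a - 5)*(a - 2)*(a^2 - 4*a - 5) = (a - 5)*(a - 2)*(a + 1)*(a - 5)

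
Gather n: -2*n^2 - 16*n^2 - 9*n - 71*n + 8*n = -18*n^2 - 72*n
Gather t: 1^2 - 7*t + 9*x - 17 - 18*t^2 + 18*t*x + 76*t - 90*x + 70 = -18*t^2 + t*(18*x + 69) - 81*x + 54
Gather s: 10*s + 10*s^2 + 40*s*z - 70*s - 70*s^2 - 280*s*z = -60*s^2 + s*(-240*z - 60)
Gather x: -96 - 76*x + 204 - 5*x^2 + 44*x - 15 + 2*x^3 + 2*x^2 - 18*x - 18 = 2*x^3 - 3*x^2 - 50*x + 75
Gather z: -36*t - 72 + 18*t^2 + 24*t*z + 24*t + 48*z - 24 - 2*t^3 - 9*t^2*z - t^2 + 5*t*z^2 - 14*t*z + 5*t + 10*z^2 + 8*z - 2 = -2*t^3 + 17*t^2 - 7*t + z^2*(5*t + 10) + z*(-9*t^2 + 10*t + 56) - 98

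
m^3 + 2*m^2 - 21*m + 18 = (m - 3)*(m - 1)*(m + 6)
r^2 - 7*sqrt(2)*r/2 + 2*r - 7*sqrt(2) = (r + 2)*(r - 7*sqrt(2)/2)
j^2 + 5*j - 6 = (j - 1)*(j + 6)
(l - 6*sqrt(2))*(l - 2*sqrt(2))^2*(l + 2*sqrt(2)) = l^4 - 8*sqrt(2)*l^3 + 16*l^2 + 64*sqrt(2)*l - 192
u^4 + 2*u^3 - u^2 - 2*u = u*(u - 1)*(u + 1)*(u + 2)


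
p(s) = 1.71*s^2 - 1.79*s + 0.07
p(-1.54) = 6.88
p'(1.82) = 4.43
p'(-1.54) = -7.06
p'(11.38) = 37.13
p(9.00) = 122.47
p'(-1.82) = -8.01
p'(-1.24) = -6.03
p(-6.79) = 91.06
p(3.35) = 13.26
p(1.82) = 2.48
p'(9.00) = 28.99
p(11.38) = 201.15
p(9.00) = 122.47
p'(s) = 3.42*s - 1.79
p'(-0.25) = -2.64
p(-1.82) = 8.99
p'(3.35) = 9.67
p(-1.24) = 4.92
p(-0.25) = 0.62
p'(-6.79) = -25.01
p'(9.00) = 28.99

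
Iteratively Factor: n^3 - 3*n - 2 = (n + 1)*(n^2 - n - 2) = (n - 2)*(n + 1)*(n + 1)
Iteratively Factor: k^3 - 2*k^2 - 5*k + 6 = (k - 3)*(k^2 + k - 2) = (k - 3)*(k - 1)*(k + 2)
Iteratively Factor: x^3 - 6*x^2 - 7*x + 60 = (x - 4)*(x^2 - 2*x - 15) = (x - 5)*(x - 4)*(x + 3)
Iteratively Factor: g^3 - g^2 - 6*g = (g + 2)*(g^2 - 3*g) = (g - 3)*(g + 2)*(g)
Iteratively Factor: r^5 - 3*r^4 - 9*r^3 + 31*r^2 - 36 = (r - 3)*(r^4 - 9*r^2 + 4*r + 12) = (r - 3)*(r + 3)*(r^3 - 3*r^2 + 4) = (r - 3)*(r - 2)*(r + 3)*(r^2 - r - 2) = (r - 3)*(r - 2)*(r + 1)*(r + 3)*(r - 2)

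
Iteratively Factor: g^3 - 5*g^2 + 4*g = (g)*(g^2 - 5*g + 4) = g*(g - 1)*(g - 4)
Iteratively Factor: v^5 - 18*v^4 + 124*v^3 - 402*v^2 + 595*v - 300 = (v - 1)*(v^4 - 17*v^3 + 107*v^2 - 295*v + 300) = (v - 3)*(v - 1)*(v^3 - 14*v^2 + 65*v - 100) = (v - 4)*(v - 3)*(v - 1)*(v^2 - 10*v + 25) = (v - 5)*(v - 4)*(v - 3)*(v - 1)*(v - 5)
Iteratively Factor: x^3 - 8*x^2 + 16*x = (x - 4)*(x^2 - 4*x) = x*(x - 4)*(x - 4)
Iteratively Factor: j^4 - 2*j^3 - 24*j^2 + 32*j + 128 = (j - 4)*(j^3 + 2*j^2 - 16*j - 32) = (j - 4)*(j + 4)*(j^2 - 2*j - 8) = (j - 4)^2*(j + 4)*(j + 2)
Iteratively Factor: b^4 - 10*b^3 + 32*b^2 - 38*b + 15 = (b - 5)*(b^3 - 5*b^2 + 7*b - 3) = (b - 5)*(b - 1)*(b^2 - 4*b + 3) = (b - 5)*(b - 1)^2*(b - 3)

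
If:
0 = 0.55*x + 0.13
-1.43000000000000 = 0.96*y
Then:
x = -0.24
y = -1.49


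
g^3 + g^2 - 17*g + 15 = (g - 3)*(g - 1)*(g + 5)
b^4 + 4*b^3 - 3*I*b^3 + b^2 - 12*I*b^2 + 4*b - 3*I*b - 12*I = (b + 4)*(b - 3*I)*(b - I)*(b + I)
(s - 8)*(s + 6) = s^2 - 2*s - 48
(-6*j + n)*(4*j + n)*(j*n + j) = -24*j^3*n - 24*j^3 - 2*j^2*n^2 - 2*j^2*n + j*n^3 + j*n^2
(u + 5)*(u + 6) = u^2 + 11*u + 30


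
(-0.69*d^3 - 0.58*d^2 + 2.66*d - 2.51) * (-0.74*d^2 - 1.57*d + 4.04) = 0.5106*d^5 + 1.5125*d^4 - 3.8454*d^3 - 4.662*d^2 + 14.6871*d - 10.1404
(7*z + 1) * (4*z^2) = 28*z^3 + 4*z^2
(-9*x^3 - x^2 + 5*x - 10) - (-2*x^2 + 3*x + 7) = -9*x^3 + x^2 + 2*x - 17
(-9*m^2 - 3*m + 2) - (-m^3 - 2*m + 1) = m^3 - 9*m^2 - m + 1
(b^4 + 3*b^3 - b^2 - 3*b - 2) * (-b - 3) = -b^5 - 6*b^4 - 8*b^3 + 6*b^2 + 11*b + 6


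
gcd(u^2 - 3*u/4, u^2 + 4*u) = u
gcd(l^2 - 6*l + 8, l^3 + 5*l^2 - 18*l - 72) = l - 4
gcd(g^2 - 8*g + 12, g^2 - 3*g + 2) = g - 2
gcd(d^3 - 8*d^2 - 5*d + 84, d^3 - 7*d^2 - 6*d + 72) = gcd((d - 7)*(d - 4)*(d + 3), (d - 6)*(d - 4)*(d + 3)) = d^2 - d - 12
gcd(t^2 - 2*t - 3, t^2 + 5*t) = 1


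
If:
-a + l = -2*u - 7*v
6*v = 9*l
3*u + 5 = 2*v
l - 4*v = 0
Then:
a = -10/3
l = 0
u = -5/3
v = 0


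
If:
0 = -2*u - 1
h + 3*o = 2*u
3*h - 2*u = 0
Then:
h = -1/3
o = -2/9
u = -1/2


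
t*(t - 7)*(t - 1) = t^3 - 8*t^2 + 7*t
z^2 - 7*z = z*(z - 7)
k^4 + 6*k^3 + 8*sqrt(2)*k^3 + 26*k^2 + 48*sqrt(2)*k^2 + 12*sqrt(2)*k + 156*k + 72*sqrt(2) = (k + 6)*(k + sqrt(2))^2*(k + 6*sqrt(2))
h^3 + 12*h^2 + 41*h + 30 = (h + 1)*(h + 5)*(h + 6)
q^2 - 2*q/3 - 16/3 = (q - 8/3)*(q + 2)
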